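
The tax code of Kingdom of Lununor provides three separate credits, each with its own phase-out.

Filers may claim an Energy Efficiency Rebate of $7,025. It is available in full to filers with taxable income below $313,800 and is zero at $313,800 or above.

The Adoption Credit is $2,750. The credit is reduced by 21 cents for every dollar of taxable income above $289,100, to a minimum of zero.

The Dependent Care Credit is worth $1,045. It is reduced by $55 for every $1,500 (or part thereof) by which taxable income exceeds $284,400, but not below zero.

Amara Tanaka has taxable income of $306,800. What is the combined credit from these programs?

$7,245

Energy Efficiency Rebate: $306,800 is below the $313,800 cutoff, so the full $7,025 applies.
Adoption Credit: 21% of the $17,700 excess over $289,100 is $3,717 ≥ base, so the credit is $0.
Dependent Care Credit: income exceeds $284,400 by $22,400, which is 15 full-or-partial $1,500 increments; reduction = 15 × $55 = $825, leaving $220.
Total: $7,025 + $0 + $220 = $7,245.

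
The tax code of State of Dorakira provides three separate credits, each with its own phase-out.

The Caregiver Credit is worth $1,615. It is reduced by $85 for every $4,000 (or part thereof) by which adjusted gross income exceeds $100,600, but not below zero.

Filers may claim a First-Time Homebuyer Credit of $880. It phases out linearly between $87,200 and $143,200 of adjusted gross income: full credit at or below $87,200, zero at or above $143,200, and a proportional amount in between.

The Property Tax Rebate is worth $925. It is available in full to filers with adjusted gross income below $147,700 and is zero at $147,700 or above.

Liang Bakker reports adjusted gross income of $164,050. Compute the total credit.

Caregiver Credit: income exceeds $100,600 by $63,450, which is 16 full-or-partial $4,000 increments; reduction = 16 × $85 = $1,360, leaving $255.
First-Time Homebuyer Credit: $164,050 is at or above $143,200, so the credit is $0.
Property Tax Rebate: $164,050 meets or exceeds the $147,700 cutoff, so the credit is $0.
Total: $255 + $0 + $0 = $255.

$255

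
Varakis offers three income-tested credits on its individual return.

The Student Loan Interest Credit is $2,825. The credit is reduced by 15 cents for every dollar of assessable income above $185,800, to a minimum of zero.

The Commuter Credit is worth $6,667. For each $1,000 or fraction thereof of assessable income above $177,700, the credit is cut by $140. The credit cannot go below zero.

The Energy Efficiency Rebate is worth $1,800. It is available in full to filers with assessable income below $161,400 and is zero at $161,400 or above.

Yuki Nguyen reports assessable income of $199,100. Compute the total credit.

$4,417

Student Loan Interest Credit: 15% of the $13,300 excess over $185,800 is $1,995; credit = $2,825 − $1,995 = $830.
Commuter Credit: income exceeds $177,700 by $21,400, which is 22 full-or-partial $1,000 increments; reduction = 22 × $140 = $3,080, leaving $3,587.
Energy Efficiency Rebate: $199,100 meets or exceeds the $161,400 cutoff, so the credit is $0.
Total: $830 + $3,587 + $0 = $4,417.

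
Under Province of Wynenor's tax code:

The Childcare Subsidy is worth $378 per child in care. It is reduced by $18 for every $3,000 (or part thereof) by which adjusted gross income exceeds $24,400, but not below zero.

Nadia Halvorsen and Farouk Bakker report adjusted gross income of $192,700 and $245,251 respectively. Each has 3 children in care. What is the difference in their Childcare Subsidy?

$108

Nadia ($192,700): Childcare Subsidy: base = 3 × $378 = $1,134. income exceeds $24,400 by $168,300, which is 57 full-or-partial $3,000 increments; reduction = 57 × $18 = $1,026, leaving $108.
Farouk ($245,251): Childcare Subsidy: base = 3 × $378 = $1,134. income exceeds $24,400 by $220,851 → 74 increments × $18 = $1,332 ≥ base, so the credit is $0.
Difference: |$108 − $0| = $108.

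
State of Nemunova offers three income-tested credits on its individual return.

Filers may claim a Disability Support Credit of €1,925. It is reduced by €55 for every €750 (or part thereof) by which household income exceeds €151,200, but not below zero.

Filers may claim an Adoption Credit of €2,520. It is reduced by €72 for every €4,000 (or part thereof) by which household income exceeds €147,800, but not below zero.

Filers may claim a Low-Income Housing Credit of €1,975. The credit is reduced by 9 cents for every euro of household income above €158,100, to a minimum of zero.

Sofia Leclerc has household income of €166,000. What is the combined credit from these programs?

Disability Support Credit: income exceeds €151,200 by €14,800, which is 20 full-or-partial €750 increments; reduction = 20 × €55 = €1,100, leaving €825.
Adoption Credit: income exceeds €147,800 by €18,200, which is 5 full-or-partial €4,000 increments; reduction = 5 × €72 = €360, leaving €2,160.
Low-Income Housing Credit: 9% of the €7,900 excess over €158,100 is €711; credit = €1,975 − €711 = €1,264.
Total: €825 + €2,160 + €1,264 = €4,249.

€4,249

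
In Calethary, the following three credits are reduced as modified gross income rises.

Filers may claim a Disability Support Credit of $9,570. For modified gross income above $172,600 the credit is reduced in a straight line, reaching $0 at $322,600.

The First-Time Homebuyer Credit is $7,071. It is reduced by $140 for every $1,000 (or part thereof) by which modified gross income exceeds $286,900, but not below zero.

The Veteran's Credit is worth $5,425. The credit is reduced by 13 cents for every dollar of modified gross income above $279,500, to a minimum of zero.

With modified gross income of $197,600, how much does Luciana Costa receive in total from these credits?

Disability Support Credit: $197,600 is $25,000 into a $150,000 phase-out range, leaving 125,000/150,000 of the credit: $9,570 × 125,000/150,000 = $7,975.
First-Time Homebuyer Credit: $197,600 is at or below the $286,900 threshold, so the full $7,071 applies.
Veteran's Credit: $197,600 is at or below the $279,500 threshold, so the full $5,425 applies.
Total: $7,975 + $7,071 + $5,425 = $20,471.

$20,471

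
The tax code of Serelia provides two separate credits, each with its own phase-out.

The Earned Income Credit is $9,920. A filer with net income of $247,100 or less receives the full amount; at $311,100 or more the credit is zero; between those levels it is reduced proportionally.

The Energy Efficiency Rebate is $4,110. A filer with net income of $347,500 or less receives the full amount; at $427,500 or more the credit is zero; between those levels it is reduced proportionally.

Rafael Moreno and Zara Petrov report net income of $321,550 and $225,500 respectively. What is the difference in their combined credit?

$9,920

Rafael ($321,550): Earned Income Credit: $321,550 is at or above $311,100, so the credit is $0. Energy Efficiency Rebate: $321,550 is at or below the $347,500 threshold, so the full $4,110 applies. total $0 + $4,110 = $4,110
Zara ($225,500): Earned Income Credit: $225,500 is at or below the $247,100 threshold, so the full $9,920 applies. Energy Efficiency Rebate: $225,500 is at or below the $347,500 threshold, so the full $4,110 applies. total $9,920 + $4,110 = $14,030
Difference: |$4,110 − $14,030| = $9,920.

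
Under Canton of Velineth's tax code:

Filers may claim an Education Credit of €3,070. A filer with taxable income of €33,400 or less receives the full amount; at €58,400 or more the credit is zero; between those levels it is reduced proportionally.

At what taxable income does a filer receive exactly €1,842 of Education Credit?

€1,842 is 1,842/3,070 of the full €3,070, so 1,228/3,070 of the €25,000 range has been used: income = €33,400 + €25,000 × 1,228/3,070 = €43,400.

€43,400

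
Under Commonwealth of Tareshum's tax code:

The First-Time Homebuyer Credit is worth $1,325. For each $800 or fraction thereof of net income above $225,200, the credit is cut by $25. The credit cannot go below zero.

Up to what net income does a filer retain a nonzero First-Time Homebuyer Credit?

After 52 increments the reduction is 52 × $25 = $1,300, leaving $25; one more increment wipes it out. Increment 52 ends at excess 52 × $800 = $41,600, so the highest qualifying income is $225,200 + $41,600 = $266,800.

$266,800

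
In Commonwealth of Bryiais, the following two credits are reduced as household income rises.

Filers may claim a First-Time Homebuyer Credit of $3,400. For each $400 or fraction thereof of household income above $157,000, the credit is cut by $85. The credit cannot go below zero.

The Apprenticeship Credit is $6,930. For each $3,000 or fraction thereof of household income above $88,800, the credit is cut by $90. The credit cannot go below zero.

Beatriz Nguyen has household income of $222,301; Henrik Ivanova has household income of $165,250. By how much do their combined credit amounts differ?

Beatriz ($222,301): First-Time Homebuyer Credit: income exceeds $157,000 by $65,301 → 164 increments × $85 = $13,940 ≥ base, so the credit is $0. Apprenticeship Credit: income exceeds $88,800 by $133,501, which is 45 full-or-partial $3,000 increments; reduction = 45 × $90 = $4,050, leaving $2,880. total $0 + $2,880 = $2,880
Henrik ($165,250): First-Time Homebuyer Credit: income exceeds $157,000 by $8,250, which is 21 full-or-partial $400 increments; reduction = 21 × $85 = $1,785, leaving $1,615. Apprenticeship Credit: income exceeds $88,800 by $76,450, which is 26 full-or-partial $3,000 increments; reduction = 26 × $90 = $2,340, leaving $4,590. total $1,615 + $4,590 = $6,205
Difference: |$2,880 − $6,205| = $3,325.

$3,325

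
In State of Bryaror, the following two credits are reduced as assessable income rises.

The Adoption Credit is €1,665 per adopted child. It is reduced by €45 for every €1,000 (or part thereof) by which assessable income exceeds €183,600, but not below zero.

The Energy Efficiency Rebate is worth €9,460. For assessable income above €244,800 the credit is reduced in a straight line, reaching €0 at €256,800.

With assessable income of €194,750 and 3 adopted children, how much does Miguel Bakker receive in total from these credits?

€13,915

Adoption Credit: base = 3 × €1,665 = €4,995. income exceeds €183,600 by €11,150, which is 12 full-or-partial €1,000 increments; reduction = 12 × €45 = €540, leaving €4,455.
Energy Efficiency Rebate: €194,750 is at or below the €244,800 threshold, so the full €9,460 applies.
Total: €4,455 + €9,460 = €13,915.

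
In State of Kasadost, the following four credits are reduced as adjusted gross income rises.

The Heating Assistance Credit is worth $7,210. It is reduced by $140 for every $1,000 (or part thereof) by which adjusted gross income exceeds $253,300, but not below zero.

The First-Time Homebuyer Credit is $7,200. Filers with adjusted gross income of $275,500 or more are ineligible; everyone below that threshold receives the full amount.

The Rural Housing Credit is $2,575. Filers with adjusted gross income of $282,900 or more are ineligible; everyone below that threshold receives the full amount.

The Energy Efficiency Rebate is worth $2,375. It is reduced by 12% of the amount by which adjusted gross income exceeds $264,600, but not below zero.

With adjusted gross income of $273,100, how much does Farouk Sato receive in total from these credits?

Heating Assistance Credit: income exceeds $253,300 by $19,800, which is 20 full-or-partial $1,000 increments; reduction = 20 × $140 = $2,800, leaving $4,410.
First-Time Homebuyer Credit: $273,100 is below the $275,500 cutoff, so the full $7,200 applies.
Rural Housing Credit: $273,100 is below the $282,900 cutoff, so the full $2,575 applies.
Energy Efficiency Rebate: 12% of the $8,500 excess over $264,600 is $1,020; credit = $2,375 − $1,020 = $1,355.
Total: $4,410 + $7,200 + $2,575 + $1,355 = $15,540.

$15,540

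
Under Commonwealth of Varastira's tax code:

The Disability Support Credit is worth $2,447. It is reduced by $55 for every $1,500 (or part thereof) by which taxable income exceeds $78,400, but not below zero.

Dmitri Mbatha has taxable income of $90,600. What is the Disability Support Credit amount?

$1,952

Disability Support Credit: income exceeds $78,400 by $12,200, which is 9 full-or-partial $1,500 increments; reduction = 9 × $55 = $495, leaving $1,952.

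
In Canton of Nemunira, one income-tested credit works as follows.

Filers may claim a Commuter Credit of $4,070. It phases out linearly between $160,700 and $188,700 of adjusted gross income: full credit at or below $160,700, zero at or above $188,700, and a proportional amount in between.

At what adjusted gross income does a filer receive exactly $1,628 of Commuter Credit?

$177,500

$1,628 is 1,628/4,070 of the full $4,070, so 2,442/4,070 of the $28,000 range has been used: income = $160,700 + $28,000 × 2,442/4,070 = $177,500.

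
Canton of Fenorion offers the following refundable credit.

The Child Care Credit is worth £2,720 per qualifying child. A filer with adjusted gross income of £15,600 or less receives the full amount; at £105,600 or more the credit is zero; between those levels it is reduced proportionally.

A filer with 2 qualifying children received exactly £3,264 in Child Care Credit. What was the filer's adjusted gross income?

Full credit = 2 × £2,720 = £5,440.
£3,264 is 3,264/5,440 of the full £5,440, so 2,176/5,440 of the £90,000 range has been used: income = £15,600 + £90,000 × 2,176/5,440 = £51,600.

£51,600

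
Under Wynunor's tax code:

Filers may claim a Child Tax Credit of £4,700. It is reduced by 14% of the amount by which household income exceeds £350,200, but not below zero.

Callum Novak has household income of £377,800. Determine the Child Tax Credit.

£836

Child Tax Credit: 14% of the £27,600 excess over £350,200 is £3,864; credit = £4,700 − £3,864 = £836.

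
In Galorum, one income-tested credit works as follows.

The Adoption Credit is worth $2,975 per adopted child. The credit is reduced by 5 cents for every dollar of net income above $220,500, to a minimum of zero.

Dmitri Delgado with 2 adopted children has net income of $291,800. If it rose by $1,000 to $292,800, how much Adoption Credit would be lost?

At $291,800 — base = 2 × $2,975 = $5,950. 5% of the $71,300 excess over $220,500 is $3,565; credit = $5,950 − $3,565 = $2,385.
At $292,800 — base = 2 × $2,975 = $5,950. 5% of the $72,300 excess over $220,500 is $3,615; credit = $5,950 − $3,615 = $2,335.
Lost: $2,385 − $2,335 = $50.

$50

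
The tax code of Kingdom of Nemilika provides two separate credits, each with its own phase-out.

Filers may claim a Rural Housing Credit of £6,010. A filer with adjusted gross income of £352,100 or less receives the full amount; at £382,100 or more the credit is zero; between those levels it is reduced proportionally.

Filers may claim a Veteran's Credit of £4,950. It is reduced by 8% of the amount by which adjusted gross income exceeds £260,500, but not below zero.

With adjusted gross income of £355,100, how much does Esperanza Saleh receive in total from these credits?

£5,409

Rural Housing Credit: £355,100 is £3,000 into a £30,000 phase-out range, leaving 27,000/30,000 of the credit: £6,010 × 27,000/30,000 = £5,409.
Veteran's Credit: 8% of the £94,600 excess over £260,500 is £7,568 ≥ base, so the credit is £0.
Total: £5,409 + £0 = £5,409.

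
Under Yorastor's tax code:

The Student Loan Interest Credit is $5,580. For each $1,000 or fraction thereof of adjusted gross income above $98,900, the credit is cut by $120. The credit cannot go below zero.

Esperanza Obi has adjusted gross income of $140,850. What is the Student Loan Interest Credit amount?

Student Loan Interest Credit: income exceeds $98,900 by $41,950, which is 42 full-or-partial $1,000 increments; reduction = 42 × $120 = $5,040, leaving $540.

$540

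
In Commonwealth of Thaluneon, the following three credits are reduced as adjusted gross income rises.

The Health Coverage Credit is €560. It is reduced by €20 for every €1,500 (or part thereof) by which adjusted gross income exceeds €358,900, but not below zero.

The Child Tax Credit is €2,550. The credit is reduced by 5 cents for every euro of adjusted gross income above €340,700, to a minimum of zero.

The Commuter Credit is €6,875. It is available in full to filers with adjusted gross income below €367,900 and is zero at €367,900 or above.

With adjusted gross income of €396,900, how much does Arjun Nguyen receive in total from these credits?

Health Coverage Credit: income exceeds €358,900 by €38,000, which is 26 full-or-partial €1,500 increments; reduction = 26 × €20 = €520, leaving €40.
Child Tax Credit: 5% of the €56,200 excess over €340,700 is €2,810 ≥ base, so the credit is €0.
Commuter Credit: €396,900 meets or exceeds the €367,900 cutoff, so the credit is €0.
Total: €40 + €0 + €0 = €40.

€40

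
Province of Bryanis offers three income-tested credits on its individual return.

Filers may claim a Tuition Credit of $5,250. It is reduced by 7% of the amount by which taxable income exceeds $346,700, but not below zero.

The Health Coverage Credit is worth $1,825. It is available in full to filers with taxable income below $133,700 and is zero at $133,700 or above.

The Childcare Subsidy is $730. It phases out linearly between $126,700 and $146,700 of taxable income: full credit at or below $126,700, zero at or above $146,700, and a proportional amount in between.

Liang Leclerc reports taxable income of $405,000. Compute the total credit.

Tuition Credit: 7% of the $58,300 excess over $346,700 is $4,081; credit = $5,250 − $4,081 = $1,169.
Health Coverage Credit: $405,000 meets or exceeds the $133,700 cutoff, so the credit is $0.
Childcare Subsidy: $405,000 is at or above $146,700, so the credit is $0.
Total: $1,169 + $0 + $0 = $1,169.

$1,169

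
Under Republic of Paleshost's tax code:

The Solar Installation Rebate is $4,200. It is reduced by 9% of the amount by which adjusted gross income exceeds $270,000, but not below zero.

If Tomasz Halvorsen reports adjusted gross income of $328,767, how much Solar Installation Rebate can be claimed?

$0

Solar Installation Rebate: 9% of the $58,767 excess over $270,000 is $5,289.03 ≥ base, so the credit is $0.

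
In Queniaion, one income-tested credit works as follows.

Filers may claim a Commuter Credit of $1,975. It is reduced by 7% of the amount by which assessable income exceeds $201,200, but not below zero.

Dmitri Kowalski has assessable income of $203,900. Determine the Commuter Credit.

$1,786

Commuter Credit: 7% of the $2,700 excess over $201,200 is $189; credit = $1,975 − $189 = $1,786.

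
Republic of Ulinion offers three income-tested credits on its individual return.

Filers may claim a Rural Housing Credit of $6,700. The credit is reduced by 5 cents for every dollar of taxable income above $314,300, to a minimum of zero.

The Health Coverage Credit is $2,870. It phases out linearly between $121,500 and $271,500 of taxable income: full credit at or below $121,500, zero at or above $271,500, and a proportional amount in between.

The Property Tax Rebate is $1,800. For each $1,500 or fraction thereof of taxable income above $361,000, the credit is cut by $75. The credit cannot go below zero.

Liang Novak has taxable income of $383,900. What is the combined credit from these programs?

Rural Housing Credit: 5% of the $69,600 excess over $314,300 is $3,480; credit = $6,700 − $3,480 = $3,220.
Health Coverage Credit: $383,900 is at or above $271,500, so the credit is $0.
Property Tax Rebate: income exceeds $361,000 by $22,900, which is 16 full-or-partial $1,500 increments; reduction = 16 × $75 = $1,200, leaving $600.
Total: $3,220 + $0 + $600 = $3,820.

$3,820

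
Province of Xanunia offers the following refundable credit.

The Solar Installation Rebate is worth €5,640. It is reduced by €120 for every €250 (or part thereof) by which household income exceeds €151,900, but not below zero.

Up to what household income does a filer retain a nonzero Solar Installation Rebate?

After 46 increments the reduction is 46 × €120 = €5,520, leaving €120; one more increment wipes it out. Increment 46 ends at excess 46 × €250 = €11,500, so the highest qualifying income is €151,900 + €11,500 = €163,400.

€163,400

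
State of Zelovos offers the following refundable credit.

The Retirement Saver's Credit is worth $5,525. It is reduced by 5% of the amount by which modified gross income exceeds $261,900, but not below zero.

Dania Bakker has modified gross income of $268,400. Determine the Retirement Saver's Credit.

Retirement Saver's Credit: 5% of the $6,500 excess over $261,900 is $325; credit = $5,525 − $325 = $5,200.

$5,200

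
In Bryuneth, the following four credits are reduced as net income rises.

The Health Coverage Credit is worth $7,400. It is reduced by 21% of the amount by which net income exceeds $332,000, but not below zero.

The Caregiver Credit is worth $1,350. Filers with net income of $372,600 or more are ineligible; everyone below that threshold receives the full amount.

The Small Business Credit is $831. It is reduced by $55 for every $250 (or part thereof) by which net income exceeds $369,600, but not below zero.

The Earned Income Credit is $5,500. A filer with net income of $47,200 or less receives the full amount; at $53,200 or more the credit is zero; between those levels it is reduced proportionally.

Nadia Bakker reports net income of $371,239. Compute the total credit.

Health Coverage Credit: 21% of the $39,239 excess over $332,000 is $8,240.19 ≥ base, so the credit is $0.
Caregiver Credit: $371,239 is below the $372,600 cutoff, so the full $1,350 applies.
Small Business Credit: income exceeds $369,600 by $1,639, which is 7 full-or-partial $250 increments; reduction = 7 × $55 = $385, leaving $446.
Earned Income Credit: $371,239 is at or above $53,200, so the credit is $0.
Total: $0 + $1,350 + $446 + $0 = $1,796.

$1,796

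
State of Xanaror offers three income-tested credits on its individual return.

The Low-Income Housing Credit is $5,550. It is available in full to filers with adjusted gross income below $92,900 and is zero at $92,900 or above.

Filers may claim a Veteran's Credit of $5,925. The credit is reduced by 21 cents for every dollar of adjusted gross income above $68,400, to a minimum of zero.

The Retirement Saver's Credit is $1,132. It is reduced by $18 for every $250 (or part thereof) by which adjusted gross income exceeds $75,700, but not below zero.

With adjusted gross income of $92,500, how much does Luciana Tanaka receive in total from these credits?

Low-Income Housing Credit: $92,500 is below the $92,900 cutoff, so the full $5,550 applies.
Veteran's Credit: 21% of the $24,100 excess over $68,400 is $5,061; credit = $5,925 − $5,061 = $864.
Retirement Saver's Credit: income exceeds $75,700 by $16,800 → 68 increments × $18 = $1,224 ≥ base, so the credit is $0.
Total: $5,550 + $864 + $0 = $6,414.

$6,414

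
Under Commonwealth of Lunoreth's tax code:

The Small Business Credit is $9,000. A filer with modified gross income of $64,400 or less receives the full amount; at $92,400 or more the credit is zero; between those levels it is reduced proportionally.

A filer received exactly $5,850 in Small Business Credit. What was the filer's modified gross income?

$74,200

$5,850 is 5,850/9,000 of the full $9,000, so 3,150/9,000 of the $28,000 range has been used: income = $64,400 + $28,000 × 3,150/9,000 = $74,200.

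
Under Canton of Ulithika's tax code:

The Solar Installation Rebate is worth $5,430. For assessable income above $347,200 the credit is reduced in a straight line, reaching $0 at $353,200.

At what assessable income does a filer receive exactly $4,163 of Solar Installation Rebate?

$4,163 is 4,163/5,430 of the full $5,430, so 1,267/5,430 of the $6,000 range has been used: income = $347,200 + $6,000 × 1,267/5,430 = $348,600.

$348,600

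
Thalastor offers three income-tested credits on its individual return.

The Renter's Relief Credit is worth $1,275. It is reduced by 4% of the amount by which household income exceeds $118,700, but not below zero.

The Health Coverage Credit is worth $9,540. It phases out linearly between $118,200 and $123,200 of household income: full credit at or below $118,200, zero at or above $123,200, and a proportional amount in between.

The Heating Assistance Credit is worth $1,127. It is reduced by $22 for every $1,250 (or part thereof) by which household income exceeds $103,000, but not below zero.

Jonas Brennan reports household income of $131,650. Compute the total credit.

Renter's Relief Credit: 4% of the $12,950 excess over $118,700 is $518; credit = $1,275 − $518 = $757.
Health Coverage Credit: $131,650 is at or above $123,200, so the credit is $0.
Heating Assistance Credit: income exceeds $103,000 by $28,650, which is 23 full-or-partial $1,250 increments; reduction = 23 × $22 = $506, leaving $621.
Total: $757 + $0 + $621 = $1,378.

$1,378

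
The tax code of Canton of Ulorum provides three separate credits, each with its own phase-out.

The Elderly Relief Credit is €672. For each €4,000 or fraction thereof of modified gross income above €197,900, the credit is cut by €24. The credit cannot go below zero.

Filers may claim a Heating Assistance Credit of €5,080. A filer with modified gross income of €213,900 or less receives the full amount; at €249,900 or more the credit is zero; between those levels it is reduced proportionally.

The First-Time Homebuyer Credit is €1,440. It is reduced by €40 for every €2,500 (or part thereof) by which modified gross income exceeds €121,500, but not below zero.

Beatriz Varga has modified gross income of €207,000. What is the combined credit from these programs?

Elderly Relief Credit: income exceeds €197,900 by €9,100, which is 3 full-or-partial €4,000 increments; reduction = 3 × €24 = €72, leaving €600.
Heating Assistance Credit: €207,000 is at or below the €213,900 threshold, so the full €5,080 applies.
First-Time Homebuyer Credit: income exceeds €121,500 by €85,500, which is 35 full-or-partial €2,500 increments; reduction = 35 × €40 = €1,400, leaving €40.
Total: €600 + €5,080 + €40 = €5,720.

€5,720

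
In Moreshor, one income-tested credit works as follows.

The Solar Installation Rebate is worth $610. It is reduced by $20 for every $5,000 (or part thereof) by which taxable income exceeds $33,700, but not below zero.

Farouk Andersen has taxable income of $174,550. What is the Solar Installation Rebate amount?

Solar Installation Rebate: income exceeds $33,700 by $140,850, which is 29 full-or-partial $5,000 increments; reduction = 29 × $20 = $580, leaving $30.

$30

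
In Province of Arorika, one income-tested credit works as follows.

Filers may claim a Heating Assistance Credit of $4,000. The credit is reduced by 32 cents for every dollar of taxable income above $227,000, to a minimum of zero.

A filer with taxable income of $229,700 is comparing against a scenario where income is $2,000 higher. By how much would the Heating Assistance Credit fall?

$640

At $229,700 — 32% of the $2,700 excess over $227,000 is $864; credit = $4,000 − $864 = $3,136.
At $231,700 — 32% of the $4,700 excess over $227,000 is $1,504; credit = $4,000 − $1,504 = $2,496.
Lost: $3,136 − $2,496 = $640.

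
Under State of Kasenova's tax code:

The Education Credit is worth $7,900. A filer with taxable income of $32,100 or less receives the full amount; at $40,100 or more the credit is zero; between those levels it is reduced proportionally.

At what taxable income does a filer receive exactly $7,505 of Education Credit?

$7,505 is 7,505/7,900 of the full $7,900, so 395/7,900 of the $8,000 range has been used: income = $32,100 + $8,000 × 395/7,900 = $32,500.

$32,500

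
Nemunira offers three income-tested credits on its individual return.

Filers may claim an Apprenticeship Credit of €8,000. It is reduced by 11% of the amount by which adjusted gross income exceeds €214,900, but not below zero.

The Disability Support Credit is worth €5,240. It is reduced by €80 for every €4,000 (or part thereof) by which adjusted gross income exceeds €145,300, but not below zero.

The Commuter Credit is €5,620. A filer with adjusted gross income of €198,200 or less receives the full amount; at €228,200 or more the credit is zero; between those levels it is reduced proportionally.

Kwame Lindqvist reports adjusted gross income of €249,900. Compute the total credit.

€7,230

Apprenticeship Credit: 11% of the €35,000 excess over €214,900 is €3,850; credit = €8,000 − €3,850 = €4,150.
Disability Support Credit: income exceeds €145,300 by €104,600, which is 27 full-or-partial €4,000 increments; reduction = 27 × €80 = €2,160, leaving €3,080.
Commuter Credit: €249,900 is at or above €228,200, so the credit is €0.
Total: €4,150 + €3,080 + €0 = €7,230.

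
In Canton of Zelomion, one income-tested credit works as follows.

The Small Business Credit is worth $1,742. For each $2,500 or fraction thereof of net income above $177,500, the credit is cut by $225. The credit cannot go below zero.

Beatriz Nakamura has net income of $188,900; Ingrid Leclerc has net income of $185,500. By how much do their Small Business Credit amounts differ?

Beatriz ($188,900): Small Business Credit: income exceeds $177,500 by $11,400, which is 5 full-or-partial $2,500 increments; reduction = 5 × $225 = $1,125, leaving $617.
Ingrid ($185,500): Small Business Credit: income exceeds $177,500 by $8,000, which is 4 full-or-partial $2,500 increments; reduction = 4 × $225 = $900, leaving $842.
Difference: |$617 − $842| = $225.

$225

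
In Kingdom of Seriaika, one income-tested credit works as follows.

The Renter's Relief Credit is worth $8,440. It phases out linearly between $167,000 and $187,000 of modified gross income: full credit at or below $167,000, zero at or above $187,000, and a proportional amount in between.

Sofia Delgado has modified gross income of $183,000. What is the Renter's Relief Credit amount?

Renter's Relief Credit: $183,000 is $16,000 into a $20,000 phase-out range, leaving 4,000/20,000 of the credit: $8,440 × 4,000/20,000 = $1,688.

$1,688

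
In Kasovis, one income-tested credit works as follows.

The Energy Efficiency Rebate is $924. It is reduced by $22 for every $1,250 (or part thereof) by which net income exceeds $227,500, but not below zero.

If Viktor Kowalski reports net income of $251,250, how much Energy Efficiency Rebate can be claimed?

$506

Energy Efficiency Rebate: income exceeds $227,500 by $23,750, which is 19 full-or-partial $1,250 increments; reduction = 19 × $22 = $418, leaving $506.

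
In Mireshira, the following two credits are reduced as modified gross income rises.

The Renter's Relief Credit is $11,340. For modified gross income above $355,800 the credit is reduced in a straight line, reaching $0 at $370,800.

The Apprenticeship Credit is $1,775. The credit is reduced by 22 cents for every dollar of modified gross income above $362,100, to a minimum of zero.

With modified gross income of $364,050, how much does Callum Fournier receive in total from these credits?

$6,449

Renter's Relief Credit: $364,050 is $8,250 into a $15,000 phase-out range, leaving 6,750/15,000 of the credit: $11,340 × 6,750/15,000 = $5,103.
Apprenticeship Credit: 22% of the $1,950 excess over $362,100 is $429; credit = $1,775 − $429 = $1,346.
Total: $5,103 + $1,346 = $6,449.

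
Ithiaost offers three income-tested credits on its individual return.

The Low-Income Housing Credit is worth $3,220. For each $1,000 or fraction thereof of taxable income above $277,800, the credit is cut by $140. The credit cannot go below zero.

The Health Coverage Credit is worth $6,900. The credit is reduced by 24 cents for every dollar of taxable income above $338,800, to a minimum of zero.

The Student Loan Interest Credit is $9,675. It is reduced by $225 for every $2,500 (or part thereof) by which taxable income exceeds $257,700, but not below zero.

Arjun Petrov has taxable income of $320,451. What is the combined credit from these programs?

$10,725

Low-Income Housing Credit: income exceeds $277,800 by $42,651 → 43 increments × $140 = $6,020 ≥ base, so the credit is $0.
Health Coverage Credit: $320,451 is at or below the $338,800 threshold, so the full $6,900 applies.
Student Loan Interest Credit: income exceeds $257,700 by $62,751, which is 26 full-or-partial $2,500 increments; reduction = 26 × $225 = $5,850, leaving $3,825.
Total: $0 + $6,900 + $3,825 = $10,725.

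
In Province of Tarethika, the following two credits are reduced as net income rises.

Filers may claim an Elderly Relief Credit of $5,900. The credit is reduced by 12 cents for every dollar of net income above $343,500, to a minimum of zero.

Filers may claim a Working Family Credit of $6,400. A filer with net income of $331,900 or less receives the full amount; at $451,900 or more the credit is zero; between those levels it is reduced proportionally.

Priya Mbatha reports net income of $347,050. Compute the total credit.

$11,066

Elderly Relief Credit: 12% of the $3,550 excess over $343,500 is $426; credit = $5,900 − $426 = $5,474.
Working Family Credit: $347,050 is $15,150 into a $120,000 phase-out range, leaving 104,850/120,000 of the credit: $6,400 × 104,850/120,000 = $5,592.
Total: $5,474 + $5,592 = $11,066.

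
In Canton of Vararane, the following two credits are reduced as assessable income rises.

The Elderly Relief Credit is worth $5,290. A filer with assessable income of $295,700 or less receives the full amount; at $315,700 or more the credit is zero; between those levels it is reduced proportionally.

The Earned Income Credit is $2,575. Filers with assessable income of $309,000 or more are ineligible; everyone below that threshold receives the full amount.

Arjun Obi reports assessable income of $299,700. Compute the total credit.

$6,807

Elderly Relief Credit: $299,700 is $4,000 into a $20,000 phase-out range, leaving 16,000/20,000 of the credit: $5,290 × 16,000/20,000 = $4,232.
Earned Income Credit: $299,700 is below the $309,000 cutoff, so the full $2,575 applies.
Total: $4,232 + $2,575 = $6,807.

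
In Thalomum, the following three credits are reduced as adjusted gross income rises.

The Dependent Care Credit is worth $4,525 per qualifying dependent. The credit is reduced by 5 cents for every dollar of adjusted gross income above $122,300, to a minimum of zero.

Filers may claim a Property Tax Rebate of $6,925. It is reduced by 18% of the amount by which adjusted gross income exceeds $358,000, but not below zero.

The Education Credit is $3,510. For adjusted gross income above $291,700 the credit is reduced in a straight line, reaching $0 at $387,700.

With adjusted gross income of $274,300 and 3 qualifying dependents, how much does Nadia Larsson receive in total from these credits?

$16,410

Dependent Care Credit: base = 3 × $4,525 = $13,575. 5% of the $152,000 excess over $122,300 is $7,600; credit = $13,575 − $7,600 = $5,975.
Property Tax Rebate: $274,300 is at or below the $358,000 threshold, so the full $6,925 applies.
Education Credit: $274,300 is at or below the $291,700 threshold, so the full $3,510 applies.
Total: $5,975 + $6,925 + $3,510 = $16,410.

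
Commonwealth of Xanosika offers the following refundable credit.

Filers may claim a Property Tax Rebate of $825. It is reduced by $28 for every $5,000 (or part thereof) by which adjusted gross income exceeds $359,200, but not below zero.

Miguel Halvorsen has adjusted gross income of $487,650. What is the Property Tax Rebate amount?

Property Tax Rebate: income exceeds $359,200 by $128,450, which is 26 full-or-partial $5,000 increments; reduction = 26 × $28 = $728, leaving $97.

$97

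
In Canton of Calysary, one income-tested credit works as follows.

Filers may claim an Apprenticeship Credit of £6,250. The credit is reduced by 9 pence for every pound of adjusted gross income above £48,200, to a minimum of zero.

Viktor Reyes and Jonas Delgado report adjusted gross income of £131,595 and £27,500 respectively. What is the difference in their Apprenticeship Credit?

Viktor (£131,595): Apprenticeship Credit: 9% of the £83,395 excess over £48,200 is £7,505.55 ≥ base, so the credit is £0.
Jonas (£27,500): Apprenticeship Credit: £27,500 is at or below the £48,200 threshold, so the full £6,250 applies.
Difference: |£0 − £6,250| = £6,250.

£6,250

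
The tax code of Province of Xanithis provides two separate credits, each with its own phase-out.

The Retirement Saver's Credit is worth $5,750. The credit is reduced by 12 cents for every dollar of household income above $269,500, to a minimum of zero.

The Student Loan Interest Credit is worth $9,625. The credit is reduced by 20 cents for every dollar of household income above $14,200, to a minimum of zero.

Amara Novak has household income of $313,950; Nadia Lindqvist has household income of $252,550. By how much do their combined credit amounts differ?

$5,334

Amara ($313,950): Retirement Saver's Credit: 12% of the $44,450 excess over $269,500 is $5,334; credit = $5,750 − $5,334 = $416. Student Loan Interest Credit: 20% of the $299,750 excess over $14,200 is $59,950 ≥ base, so the credit is $0. total $416 + $0 = $416
Nadia ($252,550): Retirement Saver's Credit: $252,550 is at or below the $269,500 threshold, so the full $5,750 applies. Student Loan Interest Credit: 20% of the $238,350 excess over $14,200 is $47,670 ≥ base, so the credit is $0. total $5,750 + $0 = $5,750
Difference: |$416 − $5,750| = $5,334.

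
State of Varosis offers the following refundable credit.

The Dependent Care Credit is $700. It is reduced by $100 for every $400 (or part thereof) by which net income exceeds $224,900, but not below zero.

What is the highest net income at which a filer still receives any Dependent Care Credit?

$227,300

After 6 increments the reduction is 6 × $100 = $600, leaving $100; one more increment wipes it out. Increment 6 ends at excess 6 × $400 = $2,400, so the highest qualifying income is $224,900 + $2,400 = $227,300.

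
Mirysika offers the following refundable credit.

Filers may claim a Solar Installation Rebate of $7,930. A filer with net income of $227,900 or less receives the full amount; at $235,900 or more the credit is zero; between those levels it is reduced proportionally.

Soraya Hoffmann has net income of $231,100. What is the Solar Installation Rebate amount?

Solar Installation Rebate: $231,100 is $3,200 into a $8,000 phase-out range, leaving 4,800/8,000 of the credit: $7,930 × 4,800/8,000 = $4,758.

$4,758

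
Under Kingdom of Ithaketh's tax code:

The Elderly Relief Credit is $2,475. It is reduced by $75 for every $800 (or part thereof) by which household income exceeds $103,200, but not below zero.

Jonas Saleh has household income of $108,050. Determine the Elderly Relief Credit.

$1,950

Elderly Relief Credit: income exceeds $103,200 by $4,850, which is 7 full-or-partial $800 increments; reduction = 7 × $75 = $525, leaving $1,950.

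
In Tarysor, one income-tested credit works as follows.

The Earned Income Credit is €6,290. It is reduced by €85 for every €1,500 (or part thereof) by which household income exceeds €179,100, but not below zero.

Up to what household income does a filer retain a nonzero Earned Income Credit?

After 73 increments the reduction is 73 × €85 = €6,205, leaving €85; one more increment wipes it out. Increment 73 ends at excess 73 × €1,500 = €109,500, so the highest qualifying income is €179,100 + €109,500 = €288,600.

€288,600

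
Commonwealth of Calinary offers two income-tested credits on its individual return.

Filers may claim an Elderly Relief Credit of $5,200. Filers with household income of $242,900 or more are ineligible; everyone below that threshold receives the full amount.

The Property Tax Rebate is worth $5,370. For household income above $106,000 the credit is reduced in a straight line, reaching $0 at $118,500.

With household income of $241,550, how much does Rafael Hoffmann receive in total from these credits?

$5,200

Elderly Relief Credit: $241,550 is below the $242,900 cutoff, so the full $5,200 applies.
Property Tax Rebate: $241,550 is at or above $118,500, so the credit is $0.
Total: $5,200 + $0 = $5,200.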